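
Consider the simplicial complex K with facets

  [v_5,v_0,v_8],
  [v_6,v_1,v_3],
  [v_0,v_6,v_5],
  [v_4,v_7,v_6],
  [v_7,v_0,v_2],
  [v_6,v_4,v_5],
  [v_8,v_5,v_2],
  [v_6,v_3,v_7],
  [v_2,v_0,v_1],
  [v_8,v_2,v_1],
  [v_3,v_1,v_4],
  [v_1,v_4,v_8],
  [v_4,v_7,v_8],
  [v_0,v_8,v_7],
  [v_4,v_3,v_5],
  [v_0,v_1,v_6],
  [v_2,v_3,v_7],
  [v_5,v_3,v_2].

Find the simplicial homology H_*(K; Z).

H_0 ≅ Z,  H_1 ≅ Z × Z/2,  H_2 = 0.

Take the total order v_0 < v_1 < v_2 < v_3 < v_4 < v_5 < v_6 < v_7 < v_8 on the vertex set. Then K (dimension 2) consists of the simplices:

  0-simplices (9): [v_0], [v_1], [v_2], [v_3], [v_4], [v_5], [v_6], [v_7], [v_8]
  1-simplices (27): (27 of them)
  2-simplices (18): (18 of them)

giving chain groups C_0 ≅ Z^9, C_1 ≅ Z^27, C_2 ≅ Z^18.

Boundary ∂_1: C_1 → C_0 sends each edge [p,q] (with p < q) to q − p. For instance
  ∂[v_4,v_8] = [v_8] − [v_4].
The resulting 9×27 matrix has rank 8, and its Smith normal form has invariant factors (1,1,1,1,1,1,1,1).

Boundary ∂_2: C_2 → C_1 maps a triangle to the signed sum of its edges. For instance
  ∂[v_2,v_3,v_5] = [v_3,v_5] − [v_2,v_5] + [v_2,v_3],
  ∂[v_4,v_5,v_6] = [v_5,v_6] − [v_4,v_6] + [v_4,v_5].
As a 27×18 matrix over Z this has rank 18, with invariant factors (1,1,1,1,1,1,1,1,1,1,1,1,1,1,1,1,1,2).

Now H_k = ker ∂_k / im ∂_{k+1}, so:

  H_0: rank C_0 − rank ∂_1 = 9 − 8 = 1, and the invariant factors of ∂_1 are all 1, so H_0 = Z.
  H_1: rank ker ∂_1 − rank ∂_2 = (27 − 8) − 18 = 1, and ∂_2 has invariant factor 2 > 1, so H_1 = Z × Z/2.
  H_2: rank ker ∂_2 − rank ∂_3 = (18 − 18) − 0 = 0, and there is no ∂_3, so H_2 = 0.

(K is a triangulation of the Klein bottle.)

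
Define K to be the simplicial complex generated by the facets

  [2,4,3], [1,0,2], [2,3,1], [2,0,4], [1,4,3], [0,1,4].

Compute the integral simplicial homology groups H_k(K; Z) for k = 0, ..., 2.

We work with the vertex ordering 0 < 1 < 2 < 3 < 4. The simplices of K, each written with vertices in increasing order, are:

  0-simplices (5): [0], [1], [2], [3], [4]
  1-simplices (9): [0,1], [0,2], [0,4], [1,2], [1,3], [1,4], [2,3], [2,4], [3,4]
  2-simplices (6): [0,1,2], [0,1,4], [0,2,4], [1,2,3], [1,3,4], [2,3,4]

Hence C_0 ≅ Z^5, C_1 ≅ Z^9, C_2 ≅ Z^6.

The boundary map ∂_1: C_1 → C_0 is given by ∂[p,q] = [q] − [p].
As a 5×9 matrix over Z this has rank 4, with invariant factors (1,1,1,1).

The boundary map ∂_2: C_2 → C_1 maps a triangle to the signed sum of its edges. For instance
  ∂[0,2,4] = [2,4] − [0,4] + [0,2],
  ∂[0,1,2] = [1,2] − [0,2] + [0,1].
As a 9×6 matrix over Z this has rank 5, with invariant factors (1,1,1,1,1).

Now H_k = ker ∂_k / im ∂_{k+1}, so:

  H_0: rank C_0 − rank ∂_1 = 5 − 4 = 1, and the invariant factors of ∂_1 are all 1, so H_0 = Z.
  H_1: rank ker ∂_1 − rank ∂_2 = (9 − 4) − 5 = 0, and the invariant factors of ∂_2 are all 1, so H_1 = 0.
  H_2: rank ker ∂_2 − rank ∂_3 = (6 − 5) − 0 = 1, and there is no ∂_3, so H_2 = Z.

H_0 ≅ Z,  H_1 = 0,  H_2 ≅ Z.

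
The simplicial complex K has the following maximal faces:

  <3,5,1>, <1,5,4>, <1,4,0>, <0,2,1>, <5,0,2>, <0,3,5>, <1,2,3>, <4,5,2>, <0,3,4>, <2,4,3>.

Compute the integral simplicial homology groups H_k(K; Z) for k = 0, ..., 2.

We work with the vertex ordering 0 < 1 < 2 < 3 < 4 < 5. The simplices of K, each written with vertices in increasing order, are:

  0-simplices (6): [0], [1], [2], [3], [4], [5]
  1-simplices (15): [0,1], [0,2], [0,3], [0,4], [0,5], [1,2], [1,3], [1,4], [1,5], [2,3], [2,4], [2,5], [3,4], [3,5], [4,5]
  2-simplices (10): [0,1,2], [0,1,4], [0,2,5], [0,3,4], [0,3,5], [1,2,3], [1,3,5], [1,4,5], [2,3,4], [2,4,5]

so the chain groups are C_0 ≅ Z^6, C_1 ≅ Z^15, C_2 ≅ Z^10.

∂_1: C_1 → C_0 maps an edge to its endpoints' difference, ∂[p,q] = q − p. For instance
  ∂[4,5] = [5] − [4].
As a 6×15 matrix over Z this has rank 5, with invariant factors (1,1,1,1,1).

Boundary ∂_2: C_2 → C_1 sends each 2-simplex [p,q,r] to [q,r] − [p,r] + [p,q]. For instance
  ∂[0,3,5] = [3,5] − [0,5] + [0,3],
  ∂[1,2,3] = [2,3] − [1,3] + [1,2].
The resulting 15×10 matrix has rank 10, and its Smith normal form has invariant factors (1,1,1,1,1,1,1,1,1,2).

Computing H_k = (kernel of ∂_k) / (image of ∂_{k+1}):

  H_0: rank C_0 − rank ∂_1 = 6 − 5 = 1, and the invariant factors of ∂_1 are all 1, so H_0 ≅ Z.
  H_1: rank ker ∂_1 − rank ∂_2 = (15 − 5) − 10 = 0, and ∂_2 has invariant factor 2 > 1, so H_1 ≅ Z/2.
  H_2: rank ker ∂_2 − rank ∂_3 = (10 − 10) − 0 = 0, and there is no ∂_3, so H_2 ≅ 0.

(K is a triangulation of the real projective plane RP^2.)

H_0 ≅ Z,  H_1 ≅ Z/2,  H_2 = 0.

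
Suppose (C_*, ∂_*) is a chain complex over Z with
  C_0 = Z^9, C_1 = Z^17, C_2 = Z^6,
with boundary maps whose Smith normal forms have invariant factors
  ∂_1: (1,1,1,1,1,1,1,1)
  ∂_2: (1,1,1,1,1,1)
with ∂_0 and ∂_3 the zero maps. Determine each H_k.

H_0 ≅ Z,  H_1 ≅ Z^3,  H_2 = 0.

H_0: b_0 = 9 − 0 − 8 = 1; torsion from ∂_1 factors > 1: none. So H_0 ≅ Z.
H_1: b_1 = 17 − 8 − 6 = 3; torsion from ∂_2 factors > 1: none. So H_1 ≅ Z^3.
H_2: b_2 = 6 − 6 − 0 = 0; torsion from ∂_3 factors > 1: none. So H_2 ≅ 0.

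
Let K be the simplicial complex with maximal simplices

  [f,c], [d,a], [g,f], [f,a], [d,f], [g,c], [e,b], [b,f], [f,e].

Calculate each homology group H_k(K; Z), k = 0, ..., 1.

H_0 = Z,  H_1 = Z^3.

K has 7 vertices, 9 edges.
rank ∂_0 = 0, rank ∂_1 = 6 ⇒ b_0 = 7 − 0 − 6 = 1; all invariant factors of ∂_1 are 1 so no torsion. So H_0 ≅ Z.
rank ∂_1 = 6, rank ∂_2 = 0 ⇒ b_1 = 9 − 6 − 0 = 3. So H_1 ≅ Z^3.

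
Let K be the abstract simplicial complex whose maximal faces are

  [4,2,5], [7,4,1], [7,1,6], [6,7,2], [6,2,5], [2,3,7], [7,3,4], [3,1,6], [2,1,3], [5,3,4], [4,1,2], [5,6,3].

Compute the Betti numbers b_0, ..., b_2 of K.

We work with the vertex ordering 1 < 2 < 3 < 4 < 5 < 6 < 7. The simplices of K, each written with vertices in increasing order, are:

  0-simplices (7): [1], [2], [3], [4], [5], [6], [7]
  1-simplices (18): [1,2], [1,3], [1,4], [1,6], [1,7], [2,3], [2,4], [2,5], [2,6], [2,7], [3,4], [3,5], [3,6], [3,7], [4,5], [4,7], [5,6], [6,7]
  2-simplices (12): [1,2,3], [1,2,4], [1,3,6], [1,4,7], [1,6,7], [2,3,7], [2,4,5], [2,5,6], [2,6,7], [3,4,5], [3,4,7], [3,5,6]

Hence C_0 ≅ Z^7, C_1 ≅ Z^18, C_2 ≅ Z^12.

Boundary ∂_1: C_1 → C_0 is given by ∂[p,q] = [q] − [p].
The 7×18 boundary matrix has rank 6 and Smith normal form diag(1,1,1,1,1,1).

∂_2: C_2 → C_1 maps a triangle to the signed sum of its edges. For instance
  ∂[3,4,5] = [4,5] − [3,5] + [3,4],
  ∂[1,6,7] = [6,7] − [1,7] + [1,6].
This gives a 18×12 integer matrix of rank 12; reducing to Smith normal form yields diagonal entries (1,1,1,1,1,1,1,1,1,1,1,2).

Computing H_k = (kernel of ∂_k) / (image of ∂_{k+1}):

  H_0: rank C_0 − rank ∂_1 = 7 − 6 = 1, and the invariant factors of ∂_1 are all 1, so H_0 ≅ Z.
  H_1: rank ker ∂_1 − rank ∂_2 = (18 − 6) − 12 = 0, and ∂_2 has invariant factor 2 > 1, so H_1 ≅ Z/2Z.
  H_2: rank ker ∂_2 − rank ∂_3 = (12 − 12) − 0 = 0, and there is no ∂_3, so H_2 ≅ 0.

As a check, the Euler characteristic is 7 − 18 + 12 = 1, which agrees with 1 − 0 + 0 = 1.

Hence the Betti numbers are b_0 = 1, b_1 = 0, b_2 = 0.

b_0 = 1, b_1 = 0, b_2 = 0.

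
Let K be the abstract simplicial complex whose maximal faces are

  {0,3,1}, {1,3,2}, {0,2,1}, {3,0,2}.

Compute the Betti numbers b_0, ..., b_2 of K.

b_0 = 1, b_1 = 0, b_2 = 1.

Fix the vertex order 0 < 1 < 2 < 3 and write every simplex with vertices in increasing order. Then dim K = 2 and the simplices of K are:

  0-simplices (4): [0], [1], [2], [3]
  1-simplices (6): [0,1], [0,2], [0,3], [1,2], [1,3], [2,3]
  2-simplices (4): [0,1,2], [0,1,3], [0,2,3], [1,2,3]

giving chain groups C_0 ≅ Z^4, C_1 ≅ Z^6, C_2 ≅ Z^4.

The boundary map ∂_1: C_1 → C_0 sends each edge [p,q] (with p < q) to q − p. For instance
  ∂[0,1] = [1] − [0].
The 4×6 boundary matrix has rank 3 and Smith normal form diag(1,1,1).

Boundary ∂_2: C_2 → C_1 acts by ∂[p,q,r] = [q,r] − [p,r] + [p,q]. For instance
  ∂[0,2,3] = [2,3] − [0,3] + [0,2],
  ∂[0,1,3] = [1,3] − [0,3] + [0,1].
The 6×4 boundary matrix has rank 3 and Smith normal form diag(1,1,1).

Now H_k = ker ∂_k / im ∂_{k+1}, so:

  H_0: rank C_0 − rank ∂_1 = 4 − 3 = 1, and the invariant factors of ∂_1 are all 1, so H_0 = Z.
  H_1: rank ker ∂_1 − rank ∂_2 = (6 − 3) − 3 = 0, and the invariant factors of ∂_2 are all 1, so H_1 = 0.
  H_2: rank ker ∂_2 − rank ∂_3 = (4 − 3) − 0 = 1, and there is no ∂_3, so H_2 = Z.

Hence the Betti numbers are b_0 = 1, b_1 = 0, b_2 = 1.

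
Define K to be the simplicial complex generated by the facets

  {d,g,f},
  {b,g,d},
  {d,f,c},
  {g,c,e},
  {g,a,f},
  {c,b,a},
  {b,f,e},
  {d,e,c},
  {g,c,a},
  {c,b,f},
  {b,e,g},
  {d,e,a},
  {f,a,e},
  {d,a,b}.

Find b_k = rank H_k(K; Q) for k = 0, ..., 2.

b_0 = 1, b_1 = 2, b_2 = 1.

We work with the vertex ordering a < b < c < d < e < f < g. The simplices of K, each written with vertices in increasing order, are:

  0-simplices (7): a, b, c, d, e, f, g
  1-simplices (21): ab, ac, ad, ae, af, ag, bc, bd, be, bf, bg, cd, ce, cf, cg, de, df, dg, ef, eg, fg
  2-simplices (14): abc, abd, acg, ade, aef, afg, bcf, bdg, bef, beg, cde, cdf, ceg, dfg

giving chain groups C_0 ≅ Z^7, C_1 ≅ Z^21, C_2 ≅ Z^14.

∂_1: C_1 → C_0 sends each edge [p,q] (with p < q) to q − p. For instance
  ∂ab = b − a.
This gives a 7×21 integer matrix of rank 6; reducing to Smith normal form yields diagonal entries (1,1,1,1,1,1).

∂_2: C_2 → C_1 sends each 2-simplex [p,q,r] to [q,r] − [p,r] + [p,q]. For instance
  ∂abd = bd − ad + ab,
  ∂bcf = cf − bf + bc.
The resulting 21×14 matrix has rank 13, and its Smith normal form has invariant factors (1,1,1,1,1,1,1,1,1,1,1,1,1).

Now H_k = ker ∂_k / im ∂_{k+1}, so:

  H_0: rank C_0 − rank ∂_1 = 7 − 6 = 1, and the invariant factors of ∂_1 are all 1, so H_0 = Z.
  H_1: rank ker ∂_1 − rank ∂_2 = (21 − 6) − 13 = 2, and the invariant factors of ∂_2 are all 1, so H_1 = Z^2.
  H_2: rank ker ∂_2 − rank ∂_3 = (14 − 13) − 0 = 1, and there is no ∂_3, so H_2 = Z.

Hence the Betti numbers are b_0 = 1, b_1 = 2, b_2 = 1.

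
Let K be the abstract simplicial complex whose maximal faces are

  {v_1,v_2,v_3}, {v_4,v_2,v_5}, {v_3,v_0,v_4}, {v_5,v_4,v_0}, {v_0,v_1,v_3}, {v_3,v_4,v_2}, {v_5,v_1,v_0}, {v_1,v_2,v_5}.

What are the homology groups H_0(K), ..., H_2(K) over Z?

H_0 ≅ Z,  H_1 = 0,  H_2 ≅ Z.

We work with the vertex ordering v_0 < v_1 < v_2 < v_3 < v_4 < v_5. The simplices of K, each written with vertices in increasing order, are:

  0-simplices (6): [v_0], [v_1], [v_2], [v_3], [v_4], [v_5]
  1-simplices (12): [v_0,v_1], [v_0,v_3], [v_0,v_4], [v_0,v_5], [v_1,v_2], [v_1,v_3], [v_1,v_5], [v_2,v_3], [v_2,v_4], [v_2,v_5], [v_3,v_4], [v_4,v_5]
  2-simplices (8): [v_0,v_1,v_3], [v_0,v_1,v_5], [v_0,v_3,v_4], [v_0,v_4,v_5], [v_1,v_2,v_3], [v_1,v_2,v_5], [v_2,v_3,v_4], [v_2,v_4,v_5]

giving chain groups C_0 ≅ Z^6, C_1 ≅ Z^12, C_2 ≅ Z^8.

Boundary ∂_1: C_1 → C_0 is given by ∂[p,q] = [q] − [p].
The resulting 6×12 matrix has rank 5, and its Smith normal form has invariant factors (1,1,1,1,1).

Boundary ∂_2: C_2 → C_1 acts by ∂[p,q,r] = [q,r] − [p,r] + [p,q]. For instance
  ∂[v_1,v_2,v_3] = [v_2,v_3] − [v_1,v_3] + [v_1,v_2],
  ∂[v_1,v_2,v_5] = [v_2,v_5] − [v_1,v_5] + [v_1,v_2].
As a 12×8 matrix over Z this has rank 7, with invariant factors (1,1,1,1,1,1,1).

From H_k ≅ ker(∂_k) / im(∂_{k+1}) we obtain:

  H_0: rank C_0 − rank ∂_1 = 6 − 5 = 1, and the invariant factors of ∂_1 are all 1, so H_0 ≅ Z.
  H_1: rank ker ∂_1 − rank ∂_2 = (12 − 5) − 7 = 0, and the invariant factors of ∂_2 are all 1, so H_1 ≅ 0.
  H_2: rank ker ∂_2 − rank ∂_3 = (8 − 7) − 0 = 1, and there is no ∂_3, so H_2 ≅ Z.

As a check, the Euler characteristic is 6 − 12 + 8 = 2, which agrees with 1 − 0 + 1 = 2.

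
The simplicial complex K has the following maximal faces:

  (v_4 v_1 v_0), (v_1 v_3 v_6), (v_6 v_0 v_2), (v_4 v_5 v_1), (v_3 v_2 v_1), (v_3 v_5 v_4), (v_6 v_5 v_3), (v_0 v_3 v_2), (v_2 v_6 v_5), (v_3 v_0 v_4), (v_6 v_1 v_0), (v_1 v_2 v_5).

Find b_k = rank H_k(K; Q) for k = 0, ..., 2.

b_0 = 1, b_1 = 0, b_2 = 0.

Order the vertices as v_0 < v_1 < v_2 < v_3 < v_4 < v_5 < v_6. Listing each simplex with vertices in this order, K has dimension 2 with simplices:

  0-simplices (7): [v_0], [v_1], [v_2], [v_3], [v_4], [v_5], [v_6]
  1-simplices (18): (18 of them)
  2-simplices (12): (12 of them)

Hence C_0 ≅ Z^7, C_1 ≅ Z^18, C_2 ≅ Z^12.

Boundary ∂_1: C_1 → C_0 is given by ∂[p,q] = [q] − [p]. For instance
  ∂[v_3,v_4] = [v_4] − [v_3].
This gives a 7×18 integer matrix of rank 6; reducing to Smith normal form yields diagonal entries (1,1,1,1,1,1).

∂_2: C_2 → C_1 acts by ∂[p,q,r] = [q,r] − [p,r] + [p,q]. For instance
  ∂[v_0,v_1,v_4] = [v_1,v_4] − [v_0,v_4] + [v_0,v_1],
  ∂[v_0,v_2,v_6] = [v_2,v_6] − [v_0,v_6] + [v_0,v_2].
As a 18×12 matrix over Z this has rank 12, with invariant factors (1,1,1,1,1,1,1,1,1,1,1,2).

Now H_k = ker ∂_k / im ∂_{k+1}, so:

  H_0: rank C_0 − rank ∂_1 = 7 − 6 = 1, and the invariant factors of ∂_1 are all 1, so H_0 ≅ Z.
  H_1: rank ker ∂_1 − rank ∂_2 = (18 − 6) − 12 = 0, and ∂_2 has invariant factor 2 > 1, so H_1 ≅ Z_2.
  H_2: rank ker ∂_2 − rank ∂_3 = (12 − 12) − 0 = 0, and there is no ∂_3, so H_2 ≅ 0.

(K is a triangulation of the real projective plane RP^2.)

Hence the Betti numbers are b_0 = 1, b_1 = 0, b_2 = 0.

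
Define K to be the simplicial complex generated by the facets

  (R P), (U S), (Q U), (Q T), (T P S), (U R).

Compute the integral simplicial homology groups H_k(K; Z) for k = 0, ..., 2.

H_0 = Z,  H_1 = Z^2,  H_2 = 0.

Order the vertices as P < Q < R < S < T < U. Listing each simplex with vertices in this order, K has dimension 2 with simplices:

  0-simplices (6): P, Q, R, S, T, U
  1-simplices (8): PR, PS, PT, QT, QU, RU, ST, SU
  2-simplices (1): PST

so the chain groups are C_0 ≅ Z^6, C_1 ≅ Z^8, C_2 ≅ Z^1.

The boundary map ∂_1: C_1 → C_0 is given by ∂[p,q] = [q] − [p]. For instance
  ∂PS = S − P.
As a 6×8 matrix over Z this has rank 5, with invariant factors (1,1,1,1,1).

The boundary map ∂_2: C_2 → C_1 sends each 2-simplex [p,q,r] to [q,r] − [p,r] + [p,q]. For instance
  ∂PST = ST − PT + PS.
The 8×1 boundary matrix has rank 1 and Smith normal form diag(1).

Computing H_k = (kernel of ∂_k) / (image of ∂_{k+1}):

  H_0: rank C_0 − rank ∂_1 = 6 − 5 = 1, and the invariant factors of ∂_1 are all 1, so H_0 = Z.
  H_1: rank ker ∂_1 − rank ∂_2 = (8 − 5) − 1 = 2, and the invariant factors of ∂_2 are all 1, so H_1 = Z^2.
  H_2: rank ker ∂_2 − rank ∂_3 = (1 − 1) − 0 = 0, and there is no ∂_3, so H_2 = 0.

As a check, the Euler characteristic is 6 − 8 + 1 = -1, which agrees with 1 − 2 + 0 = -1.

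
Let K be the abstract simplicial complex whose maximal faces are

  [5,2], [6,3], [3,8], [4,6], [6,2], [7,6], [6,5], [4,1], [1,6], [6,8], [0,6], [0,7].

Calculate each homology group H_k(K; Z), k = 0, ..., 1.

K has 9 vertices, 12 edges.
rank ∂_0 = 0, rank ∂_1 = 8 ⇒ b_0 = 9 − 0 − 8 = 1; all invariant factors of ∂_1 are 1 so no torsion. So H_0 = Z.
rank ∂_1 = 8, rank ∂_2 = 0 ⇒ b_1 = 12 − 8 − 0 = 4. So H_1 = Z^4.

H_0 = Z,  H_1 = Z^4.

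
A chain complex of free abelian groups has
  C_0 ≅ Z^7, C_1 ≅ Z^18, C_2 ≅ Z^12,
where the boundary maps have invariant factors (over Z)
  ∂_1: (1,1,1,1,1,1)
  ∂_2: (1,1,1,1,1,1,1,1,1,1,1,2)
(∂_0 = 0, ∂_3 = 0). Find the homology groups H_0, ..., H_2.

H_0 = Z,  H_1 = Z/2,  H_2 = 0.

H_0: b_0 = 7 − 0 − 6 = 1; torsion from ∂_1 factors > 1: none. So H_0 = Z.
H_1: b_1 = 18 − 6 − 12 = 0; torsion from ∂_2 factors > 1: [2]. So H_1 = Z/2.
H_2: b_2 = 12 − 12 − 0 = 0; torsion from ∂_3 factors > 1: none. So H_2 = 0.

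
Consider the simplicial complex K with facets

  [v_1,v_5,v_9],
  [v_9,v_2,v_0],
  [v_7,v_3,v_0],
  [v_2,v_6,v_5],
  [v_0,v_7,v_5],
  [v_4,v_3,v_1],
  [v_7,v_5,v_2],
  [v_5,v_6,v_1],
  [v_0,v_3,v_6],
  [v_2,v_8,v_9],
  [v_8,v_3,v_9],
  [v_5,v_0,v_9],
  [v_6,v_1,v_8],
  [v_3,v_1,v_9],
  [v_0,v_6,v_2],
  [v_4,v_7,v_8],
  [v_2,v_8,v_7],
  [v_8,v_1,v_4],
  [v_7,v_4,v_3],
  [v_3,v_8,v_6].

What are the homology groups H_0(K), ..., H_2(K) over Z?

H_0 = Z,  H_1 = Z ⊕ Z/2Z,  H_2 = 0.

Fix the vertex order v_0 < v_1 < v_2 < v_3 < v_4 < v_5 < v_6 < v_7 < v_8 < v_9 and write every simplex with vertices in increasing order. Then dim K = 2 and the simplices of K are:

  0-simplices (10): [v_0], [v_1], [v_2], [v_3], [v_4], [v_5], [v_6], [v_7], [v_8], [v_9]
  1-simplices (30): (30 of them)
  2-simplices (20): (20 of them)

giving chain groups C_0 ≅ Z^10, C_1 ≅ Z^30, C_2 ≅ Z^20.

∂_1: C_1 → C_0 sends each edge [p,q] (with p < q) to q − p.
The 10×30 boundary matrix has rank 9 and Smith normal form diag(1,1,1,1,1,1,1,1,1).

∂_2: C_2 → C_1 maps a triangle to the signed sum of its edges. For instance
  ∂[v_1,v_6,v_8] = [v_6,v_8] − [v_1,v_8] + [v_1,v_6],
  ∂[v_1,v_3,v_9] = [v_3,v_9] − [v_1,v_9] + [v_1,v_3].
The 30×20 boundary matrix has rank 20 and Smith normal form diag(1,1,1,1,1,1,1,1,1,1,1,1,1,1,1,1,1,1,1,2).

Now H_k = ker ∂_k / im ∂_{k+1}, so:

  H_0: rank C_0 − rank ∂_1 = 10 − 9 = 1, and the invariant factors of ∂_1 are all 1, so H_0 ≅ Z.
  H_1: rank ker ∂_1 − rank ∂_2 = (30 − 9) − 20 = 1, and ∂_2 has invariant factor 2 > 1, so H_1 ≅ Z ⊕ Z/2Z.
  H_2: rank ker ∂_2 − rank ∂_3 = (20 − 20) − 0 = 0, and there is no ∂_3, so H_2 ≅ 0.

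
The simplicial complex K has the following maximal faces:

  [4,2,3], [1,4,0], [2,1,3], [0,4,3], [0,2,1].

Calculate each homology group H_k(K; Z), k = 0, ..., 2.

Order the vertices as 0 < 1 < 2 < 3 < 4. Listing each simplex with vertices in this order, K has dimension 2 with simplices:

  0-simplices (5): [0], [1], [2], [3], [4]
  1-simplices (10): [0,1], [0,2], [0,3], [0,4], [1,2], [1,3], [1,4], [2,3], [2,4], [3,4]
  2-simplices (5): [0,1,2], [0,1,4], [0,3,4], [1,2,3], [2,3,4]

so the chain groups are C_0 ≅ Z^5, C_1 ≅ Z^10, C_2 ≅ Z^5.

The boundary map ∂_1: C_1 → C_0 sends each edge [p,q] (with p < q) to q − p. For instance
  ∂[1,3] = [3] − [1].
The 5×10 boundary matrix has rank 4 and Smith normal form diag(1,1,1,1).

Boundary ∂_2: C_2 → C_1 acts by ∂[p,q,r] = [q,r] − [p,r] + [p,q]. For instance
  ∂[1,2,3] = [2,3] − [1,3] + [1,2],
  ∂[0,3,4] = [3,4] − [0,4] + [0,3].
As a 10×5 matrix over Z this has rank 5, with invariant factors (1,1,1,1,1).

Computing H_k = (kernel of ∂_k) / (image of ∂_{k+1}):

  H_0: rank C_0 − rank ∂_1 = 5 − 4 = 1, and the invariant factors of ∂_1 are all 1, so H_0 = Z.
  H_1: rank ker ∂_1 − rank ∂_2 = (10 − 4) − 5 = 1, and the invariant factors of ∂_2 are all 1, so H_1 = Z.
  H_2: rank ker ∂_2 − rank ∂_3 = (5 − 5) − 0 = 0, and there is no ∂_3, so H_2 = 0.

H_0 ≅ Z,  H_1 ≅ Z,  H_2 = 0.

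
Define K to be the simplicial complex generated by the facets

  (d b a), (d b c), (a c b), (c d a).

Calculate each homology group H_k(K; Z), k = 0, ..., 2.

H_0 ≅ Z,  H_1 = 0,  H_2 ≅ Z.

Fix the vertex order a < b < c < d and write every simplex with vertices in increasing order. Then dim K = 2 and the simplices of K are:

  0-simplices (4): a, b, c, d
  1-simplices (6): ab, ac, ad, bc, bd, cd
  2-simplices (4): abc, abd, acd, bcd

so the chain groups are C_0 ≅ Z^4, C_1 ≅ Z^6, C_2 ≅ Z^4.

Boundary ∂_1: C_1 → C_0 is given by ∂[p,q] = [q] − [p].
As a 4×6 matrix over Z this has rank 3, with invariant factors (1,1,1).

The boundary map ∂_2: C_2 → C_1 acts by ∂[p,q,r] = [q,r] − [p,r] + [p,q]. For instance
  ∂acd = cd − ad + ac,
  ∂abc = bc − ac + ab.
The 6×4 boundary matrix has rank 3 and Smith normal form diag(1,1,1).

Computing H_k = (kernel of ∂_k) / (image of ∂_{k+1}):

  H_0: rank C_0 − rank ∂_1 = 4 − 3 = 1, and the invariant factors of ∂_1 are all 1, so H_0 ≅ Z.
  H_1: rank ker ∂_1 − rank ∂_2 = (6 − 3) − 3 = 0, and the invariant factors of ∂_2 are all 1, so H_1 ≅ 0.
  H_2: rank ker ∂_2 − rank ∂_3 = (4 − 3) − 0 = 1, and there is no ∂_3, so H_2 ≅ Z.

(K is a triangulation of the 2-sphere S^2.)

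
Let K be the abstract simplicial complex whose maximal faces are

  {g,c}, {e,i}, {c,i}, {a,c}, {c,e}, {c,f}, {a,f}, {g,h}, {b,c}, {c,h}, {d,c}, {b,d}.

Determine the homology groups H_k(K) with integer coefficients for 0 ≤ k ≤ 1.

H_0 ≅ Z,  H_1 ≅ Z^4.

Take the total order a < b < c < d < e < f < g < h < i on the vertex set. Then K (dimension 1) consists of the simplices:

  0-simplices (9): a, b, c, d, e, f, g, h, i
  1-simplices (12): ac, af, bc, bd, cd, ce, cf, cg, ch, ci, ei, gh

giving chain groups C_0 ≅ Z^9, C_1 ≅ Z^12.

∂_1: C_1 → C_0 maps an edge to its endpoints' difference, ∂[p,q] = q − p.
The resulting 9×12 matrix has rank 8, and its Smith normal form has invariant factors (1,1,1,1,1,1,1,1).

Computing H_k = (kernel of ∂_k) / (image of ∂_{k+1}):

  H_0: rank C_0 − rank ∂_1 = 9 − 8 = 1, and the invariant factors of ∂_1 are all 1, so H_0 = Z.
  H_1: rank ker ∂_1 − rank ∂_2 = (12 − 8) − 0 = 4, and there is no ∂_2, so H_1 = Z^4.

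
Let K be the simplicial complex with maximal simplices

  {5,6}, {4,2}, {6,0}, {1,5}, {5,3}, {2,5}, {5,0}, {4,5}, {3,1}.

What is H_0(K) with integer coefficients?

Take the total order 0 < 1 < 2 < 3 < 4 < 5 < 6 on the vertex set. Then K (dimension 1) consists of the simplices:

  0-simplices (7): [0], [1], [2], [3], [4], [5], [6]
  1-simplices (9): [0,5], [0,6], [1,3], [1,5], [2,4], [2,5], [3,5], [4,5], [5,6]

giving chain groups C_0 ≅ Z^7, C_1 ≅ Z^9.

The boundary map ∂_1: C_1 → C_0 sends each edge [p,q] (with p < q) to q − p. For instance
  ∂[3,5] = [5] − [3].
The 7×9 boundary matrix has rank 6 and Smith normal form diag(1,1,1,1,1,1).

Now H_k = ker ∂_k / im ∂_{k+1}, so:

  H_0: rank C_0 − rank ∂_1 = 7 − 6 = 1, and the invariant factors of ∂_1 are all 1, so H_0 = Z.

H_0 ≅ Z.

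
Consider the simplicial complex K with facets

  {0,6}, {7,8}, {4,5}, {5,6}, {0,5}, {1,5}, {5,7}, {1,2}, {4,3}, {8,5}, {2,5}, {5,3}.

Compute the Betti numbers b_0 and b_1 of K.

Fix the vertex order 0 < 1 < 2 < 3 < 4 < 5 < 6 < 7 < 8 and write every simplex with vertices in increasing order. Then dim K = 1 and the simplices of K are:

  0-simplices (9): [0], [1], [2], [3], [4], [5], [6], [7], [8]
  1-simplices (12): [0,5], [0,6], [1,2], [1,5], [2,5], [3,4], [3,5], [4,5], [5,6], [5,7], [5,8], [7,8]

so the chain groups are C_0 ≅ Z^9, C_1 ≅ Z^12.

∂_1: C_1 → C_0 is given by ∂[p,q] = [q] − [p]. For instance
  ∂[0,6] = [6] − [0].
This gives a 9×12 integer matrix of rank 8; reducing to Smith normal form yields diagonal entries (1,1,1,1,1,1,1,1).

Reading off H_k = ker ∂_k / im ∂_{k+1}:

  H_0: rank C_0 − rank ∂_1 = 9 − 8 = 1, and the invariant factors of ∂_1 are all 1, so H_0 ≅ Z.
  H_1: rank ker ∂_1 − rank ∂_2 = (12 − 8) − 0 = 4, and there is no ∂_2, so H_1 ≅ Z^4.

Hence the Betti numbers are b_0 = 1, b_1 = 4.

b_0 = 1, b_1 = 4.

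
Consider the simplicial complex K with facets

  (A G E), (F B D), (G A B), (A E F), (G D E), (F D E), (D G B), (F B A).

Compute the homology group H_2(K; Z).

H_2 ≅ Z.

Order the vertices as A < B < D < E < F < G. Listing each simplex with vertices in this order, K has dimension 2 with simplices:

  0-simplices (6): A, B, D, E, F, G
  1-simplices (12): AB, AE, AF, AG, BD, BF, BG, DE, DF, DG, EF, EG
  2-simplices (8): ABF, ABG, AEF, AEG, BDF, BDG, DEF, DEG

Hence C_0 ≅ Z^6, C_1 ≅ Z^12, C_2 ≅ Z^8.

The boundary map ∂_1: C_1 → C_0 maps an edge to its endpoints' difference, ∂[p,q] = q − p. For instance
  ∂AG = G − A.
This gives a 6×12 integer matrix of rank 5; reducing to Smith normal form yields diagonal entries (1,1,1,1,1).

The boundary map ∂_2: C_2 → C_1 maps a triangle to the signed sum of its edges. For instance
  ∂BDF = DF − BF + BD,
  ∂AEG = EG − AG + AE.
This gives a 12×8 integer matrix of rank 7; reducing to Smith normal form yields diagonal entries (1,1,1,1,1,1,1).

Now H_k = ker ∂_k / im ∂_{k+1}, so:

  H_2: rank ker ∂_2 − rank ∂_3 = (8 − 7) − 0 = 1, and there is no ∂_3, so H_2 ≅ Z.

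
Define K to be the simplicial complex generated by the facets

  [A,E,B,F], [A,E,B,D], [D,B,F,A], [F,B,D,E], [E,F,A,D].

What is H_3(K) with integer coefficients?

Order the vertices as A < B < D < E < F. Listing each simplex with vertices in this order, K has dimension 3 with simplices:

  0-simplices (5): A, B, D, E, F
  1-simplices (10): AB, AD, AE, AF, BD, BE, BF, DE, DF, EF
  2-simplices (10): ABD, ABE, ABF, ADE, ADF, AEF, BDE, BDF, BEF, DEF
  3-simplices (5): ABDE, ABDF, ABEF, ADEF, BDEF

Hence C_0 ≅ Z^5, C_1 ≅ Z^10, C_2 ≅ Z^10, C_3 ≅ Z^5.

∂_1: C_1 → C_0 maps an edge to its endpoints' difference, ∂[p,q] = q − p.
The 5×10 boundary matrix has rank 4 and Smith normal form diag(1,1,1,1).

Boundary ∂_2: C_2 → C_1 maps a triangle to the signed sum of its edges. For instance
  ∂ADF = DF − AF + AD,
  ∂ABD = BD − AD + AB.
The resulting 10×10 matrix has rank 6, and its Smith normal form has invariant factors (1,1,1,1,1,1).

Boundary ∂_3: C_3 → C_2 sends each 3-simplex σ to the alternating sum Σ_i (−1)^i (σ with its i-th vertex removed). For instance
  ∂BDEF = DEF − BEF + BDF − BDE,
  ∂ADEF = DEF − AEF + ADF − ADE.
The resulting 10×5 matrix has rank 4, and its Smith normal form has invariant factors (1,1,1,1).

Computing H_k = (kernel of ∂_k) / (image of ∂_{k+1}):

  H_3: rank ker ∂_3 − rank ∂_4 = (5 − 4) − 0 = 1, and there is no ∂_4, so H_3 ≅ Z.

H_3 ≅ Z.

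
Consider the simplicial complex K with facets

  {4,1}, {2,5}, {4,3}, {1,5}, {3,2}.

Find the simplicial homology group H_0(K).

H_0 ≅ Z.

Fix the vertex order 1 < 2 < 3 < 4 < 5 and write every simplex with vertices in increasing order. Then dim K = 1 and the simplices of K are:

  0-simplices (5): [1], [2], [3], [4], [5]
  1-simplices (5): [1,4], [1,5], [2,3], [2,5], [3,4]

so the chain groups are C_0 ≅ Z^5, C_1 ≅ Z^5.

Boundary ∂_1: C_1 → C_0 is given by ∂[p,q] = [q] − [p].
As a 5×5 matrix over Z this has rank 4, with invariant factors (1,1,1,1).

From H_k ≅ ker(∂_k) / im(∂_{k+1}) we obtain:

  H_0: rank C_0 − rank ∂_1 = 5 − 4 = 1, and the invariant factors of ∂_1 are all 1, so H_0 ≅ Z.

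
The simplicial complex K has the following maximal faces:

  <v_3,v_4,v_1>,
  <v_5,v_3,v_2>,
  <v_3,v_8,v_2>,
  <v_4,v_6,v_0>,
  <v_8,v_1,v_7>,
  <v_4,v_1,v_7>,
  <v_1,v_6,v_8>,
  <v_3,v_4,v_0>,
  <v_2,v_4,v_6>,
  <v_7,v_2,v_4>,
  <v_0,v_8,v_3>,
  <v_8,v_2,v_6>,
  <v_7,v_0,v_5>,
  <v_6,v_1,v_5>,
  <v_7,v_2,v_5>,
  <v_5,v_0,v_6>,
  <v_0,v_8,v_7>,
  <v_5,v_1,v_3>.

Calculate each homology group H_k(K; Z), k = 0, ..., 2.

We work with the vertex ordering v_0 < v_1 < v_2 < v_3 < v_4 < v_5 < v_6 < v_7 < v_8. The simplices of K, each written with vertices in increasing order, are:

  0-simplices (9): [v_0], [v_1], [v_2], [v_3], [v_4], [v_5], [v_6], [v_7], [v_8]
  1-simplices (27): (27 of them)
  2-simplices (18): (18 of them)

so the chain groups are C_0 ≅ Z^9, C_1 ≅ Z^27, C_2 ≅ Z^18.

The boundary map ∂_1: C_1 → C_0 sends each edge [p,q] (with p < q) to q − p.
The resulting 9×27 matrix has rank 8, and its Smith normal form has invariant factors (1,1,1,1,1,1,1,1).

Boundary ∂_2: C_2 → C_1 acts by ∂[p,q,r] = [q,r] − [p,r] + [p,q]. For instance
  ∂[v_2,v_5,v_7] = [v_5,v_7] − [v_2,v_7] + [v_2,v_5],
  ∂[v_2,v_3,v_8] = [v_3,v_8] − [v_2,v_8] + [v_2,v_3].
The 27×18 boundary matrix has rank 17 and Smith normal form diag(1,1,1,1,1,1,1,1,1,1,1,1,1,1,1,1,1).

Reading off H_k = ker ∂_k / im ∂_{k+1}:

  H_0: rank C_0 − rank ∂_1 = 9 − 8 = 1, and the invariant factors of ∂_1 are all 1, so H_0 = Z.
  H_1: rank ker ∂_1 − rank ∂_2 = (27 − 8) − 17 = 2, and the invariant factors of ∂_2 are all 1, so H_1 = Z^2.
  H_2: rank ker ∂_2 − rank ∂_3 = (18 − 17) − 0 = 1, and there is no ∂_3, so H_2 = Z.

(K is a triangulation of the torus T^2.)

H_0 = Z,  H_1 = Z^2,  H_2 = Z.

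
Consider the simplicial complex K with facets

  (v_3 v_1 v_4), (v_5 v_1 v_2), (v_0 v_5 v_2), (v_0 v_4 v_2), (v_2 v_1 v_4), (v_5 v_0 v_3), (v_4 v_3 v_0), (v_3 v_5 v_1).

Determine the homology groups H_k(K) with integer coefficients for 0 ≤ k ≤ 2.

We work with the vertex ordering v_0 < v_1 < v_2 < v_3 < v_4 < v_5. The simplices of K, each written with vertices in increasing order, are:

  0-simplices (6): [v_0], [v_1], [v_2], [v_3], [v_4], [v_5]
  1-simplices (12): [v_0,v_2], [v_0,v_3], [v_0,v_4], [v_0,v_5], [v_1,v_2], [v_1,v_3], [v_1,v_4], [v_1,v_5], [v_2,v_4], [v_2,v_5], [v_3,v_4], [v_3,v_5]
  2-simplices (8): [v_0,v_2,v_4], [v_0,v_2,v_5], [v_0,v_3,v_4], [v_0,v_3,v_5], [v_1,v_2,v_4], [v_1,v_2,v_5], [v_1,v_3,v_4], [v_1,v_3,v_5]

giving chain groups C_0 ≅ Z^6, C_1 ≅ Z^12, C_2 ≅ Z^8.

The boundary map ∂_1: C_1 → C_0 sends each edge [p,q] (with p < q) to q − p. For instance
  ∂[v_2,v_4] = [v_4] − [v_2].
This gives a 6×12 integer matrix of rank 5; reducing to Smith normal form yields diagonal entries (1,1,1,1,1).

∂_2: C_2 → C_1 sends each 2-simplex [p,q,r] to [q,r] − [p,r] + [p,q]. For instance
  ∂[v_0,v_2,v_4] = [v_2,v_4] − [v_0,v_4] + [v_0,v_2],
  ∂[v_0,v_3,v_4] = [v_3,v_4] − [v_0,v_4] + [v_0,v_3].
This gives a 12×8 integer matrix of rank 7; reducing to Smith normal form yields diagonal entries (1,1,1,1,1,1,1).

Computing H_k = (kernel of ∂_k) / (image of ∂_{k+1}):

  H_0: rank C_0 − rank ∂_1 = 6 − 5 = 1, and the invariant factors of ∂_1 are all 1, so H_0 ≅ Z.
  H_1: rank ker ∂_1 − rank ∂_2 = (12 − 5) − 7 = 0, and the invariant factors of ∂_2 are all 1, so H_1 ≅ 0.
  H_2: rank ker ∂_2 − rank ∂_3 = (8 − 7) − 0 = 1, and there is no ∂_3, so H_2 ≅ Z.

As a check, the Euler characteristic is 6 − 12 + 8 = 2, which agrees with 1 − 0 + 1 = 2.

H_0 = Z,  H_1 = 0,  H_2 = Z.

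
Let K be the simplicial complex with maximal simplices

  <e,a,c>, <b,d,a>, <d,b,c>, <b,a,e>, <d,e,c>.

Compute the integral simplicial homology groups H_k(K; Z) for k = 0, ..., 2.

K has 5 vertices, 10 edges, 5 triangles.
rank ∂_0 = 0, rank ∂_1 = 4 ⇒ b_0 = 5 − 0 − 4 = 1; all invariant factors of ∂_1 are 1 so no torsion. So H_0 ≅ Z.
rank ∂_1 = 4, rank ∂_2 = 5 ⇒ b_1 = 10 − 4 − 5 = 1; all invariant factors of ∂_2 are 1 so no torsion. So H_1 ≅ Z.
rank ∂_2 = 5, rank ∂_3 = 0 ⇒ b_2 = 5 − 5 − 0 = 0. So H_2 ≅ 0.

H_0 ≅ Z,  H_1 ≅ Z,  H_2 = 0.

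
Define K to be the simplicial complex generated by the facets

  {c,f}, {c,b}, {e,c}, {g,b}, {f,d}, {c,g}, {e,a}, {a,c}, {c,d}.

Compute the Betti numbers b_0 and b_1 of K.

Order the vertices as a < b < c < d < e < f < g. Listing each simplex with vertices in this order, K has dimension 1 with simplices:

  0-simplices (7): a, b, c, d, e, f, g
  1-simplices (9): ac, ae, bc, bg, cd, ce, cf, cg, df

giving chain groups C_0 ≅ Z^7, C_1 ≅ Z^9.

The boundary map ∂_1: C_1 → C_0 is given by ∂[p,q] = [q] − [p]. For instance
  ∂df = f − d.
As a 7×9 matrix over Z this has rank 6, with invariant factors (1,1,1,1,1,1).

Reading off H_k = ker ∂_k / im ∂_{k+1}:

  H_0: rank C_0 − rank ∂_1 = 7 − 6 = 1, and the invariant factors of ∂_1 are all 1, so H_0 = Z.
  H_1: rank ker ∂_1 − rank ∂_2 = (9 − 6) − 0 = 3, and there is no ∂_2, so H_1 = Z^3.

As a check, the Euler characteristic is 7 − 9 = -2, which agrees with 1 − 3 = -2.
(K is a triangulation of a wedge of 3 circles.)

Hence the Betti numbers are b_0 = 1, b_1 = 3.

b_0 = 1, b_1 = 3.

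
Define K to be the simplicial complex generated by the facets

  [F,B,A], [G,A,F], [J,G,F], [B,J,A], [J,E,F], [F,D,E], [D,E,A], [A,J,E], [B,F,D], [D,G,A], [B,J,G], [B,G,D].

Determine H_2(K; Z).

H_2 ≅ 0.

We work with the vertex ordering A < B < D < E < F < G < J. The simplices of K, each written with vertices in increasing order, are:

  0-simplices (7): A, B, D, E, F, G, J
  1-simplices (18): AB, AD, AE, AF, AG, AJ, BD, BF, BG, BJ, DE, DF, DG, EF, EJ, FG, FJ, GJ
  2-simplices (12): ABF, ABJ, ADE, ADG, AEJ, AFG, BDF, BDG, BGJ, DEF, EFJ, FGJ

giving chain groups C_0 ≅ Z^7, C_1 ≅ Z^18, C_2 ≅ Z^12.

The boundary map ∂_1: C_1 → C_0 maps an edge to its endpoints' difference, ∂[p,q] = q − p. For instance
  ∂BD = D − B.
As a 7×18 matrix over Z this has rank 6, with invariant factors (1,1,1,1,1,1).

The boundary map ∂_2: C_2 → C_1 sends each 2-simplex [p,q,r] to [q,r] − [p,r] + [p,q]. For instance
  ∂BDG = DG − BG + BD,
  ∂AFG = FG − AG + AF.
The resulting 18×12 matrix has rank 12, and its Smith normal form has invariant factors (1,1,1,1,1,1,1,1,1,1,1,2).

From H_k ≅ ker(∂_k) / im(∂_{k+1}) we obtain:

  H_2: rank ker ∂_2 − rank ∂_3 = (12 − 12) − 0 = 0, and there is no ∂_3, so H_2 ≅ 0.

(K is a triangulation of the real projective plane RP^2.)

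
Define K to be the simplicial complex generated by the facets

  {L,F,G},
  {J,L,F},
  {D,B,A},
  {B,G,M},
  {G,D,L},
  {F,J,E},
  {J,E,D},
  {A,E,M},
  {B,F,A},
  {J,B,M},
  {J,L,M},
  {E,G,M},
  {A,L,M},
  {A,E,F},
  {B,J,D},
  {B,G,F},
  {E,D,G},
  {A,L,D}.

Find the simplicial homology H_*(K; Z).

H_0 ≅ Z,  H_1 ≅ Z^2,  H_2 ≅ Z.

Take the total order A < B < D < E < F < G < J < L < M on the vertex set. Then K (dimension 2) consists of the simplices:

  0-simplices (9): A, B, D, E, F, G, J, L, M
  1-simplices (27): AB, AD, AE, AF, AL, AM, BD, BF, BG, BJ, BM, DE, DG, DJ, DL, EF, EG, EJ, EM, FG, FJ, FL, GL, GM, JL, JM, LM
  2-simplices (18): ABD, ABF, ADL, AEF, AEM, ALM, BDJ, BFG, BGM, BJM, DEG, DEJ, DGL, EFJ, EGM, FGL, FJL, JLM

so the chain groups are C_0 ≅ Z^9, C_1 ≅ Z^27, C_2 ≅ Z^18.

The boundary map ∂_1: C_1 → C_0 is given by ∂[p,q] = [q] − [p].
The 9×27 boundary matrix has rank 8 and Smith normal form diag(1,1,1,1,1,1,1,1).

Boundary ∂_2: C_2 → C_1 sends each 2-simplex [p,q,r] to [q,r] − [p,r] + [p,q]. For instance
  ∂DEJ = EJ − DJ + DE,
  ∂BDJ = DJ − BJ + BD.
The 27×18 boundary matrix has rank 17 and Smith normal form diag(1,1,1,1,1,1,1,1,1,1,1,1,1,1,1,1,1).

Computing H_k = (kernel of ∂_k) / (image of ∂_{k+1}):

  H_0: rank C_0 − rank ∂_1 = 9 − 8 = 1, and the invariant factors of ∂_1 are all 1, so H_0 = Z.
  H_1: rank ker ∂_1 − rank ∂_2 = (27 − 8) − 17 = 2, and the invariant factors of ∂_2 are all 1, so H_1 = Z^2.
  H_2: rank ker ∂_2 − rank ∂_3 = (18 − 17) − 0 = 1, and there is no ∂_3, so H_2 = Z.

As a check, the Euler characteristic is 9 − 27 + 18 = 0, which agrees with 1 − 2 + 1 = 0.
(K is a triangulation of the torus T^2.)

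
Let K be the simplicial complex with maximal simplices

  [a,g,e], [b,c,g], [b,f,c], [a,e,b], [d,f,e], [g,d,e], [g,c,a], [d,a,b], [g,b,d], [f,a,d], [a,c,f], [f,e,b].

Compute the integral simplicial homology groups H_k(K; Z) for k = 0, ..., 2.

We work with the vertex ordering a < b < c < d < e < f < g. The simplices of K, each written with vertices in increasing order, are:

  0-simplices (7): a, b, c, d, e, f, g
  1-simplices (18): ab, ac, ad, ae, af, ag, bc, bd, be, bf, bg, cf, cg, de, df, dg, ef, eg
  2-simplices (12): abd, abe, acf, acg, adf, aeg, bcf, bcg, bdg, bef, def, deg

giving chain groups C_0 ≅ Z^7, C_1 ≅ Z^18, C_2 ≅ Z^12.

∂_1: C_1 → C_0 is given by ∂[p,q] = [q] − [p]. For instance
  ∂bg = g − b.
The 7×18 boundary matrix has rank 6 and Smith normal form diag(1,1,1,1,1,1).

∂_2: C_2 → C_1 sends each 2-simplex [p,q,r] to [q,r] − [p,r] + [p,q]. For instance
  ∂abd = bd − ad + ab,
  ∂acf = cf − af + ac.
As a 18×12 matrix over Z this has rank 12, with invariant factors (1,1,1,1,1,1,1,1,1,1,1,2).

Reading off H_k = ker ∂_k / im ∂_{k+1}:

  H_0: rank C_0 − rank ∂_1 = 7 − 6 = 1, and the invariant factors of ∂_1 are all 1, so H_0 ≅ Z.
  H_1: rank ker ∂_1 − rank ∂_2 = (18 − 6) − 12 = 0, and ∂_2 has invariant factor 2 > 1, so H_1 ≅ Z_2.
  H_2: rank ker ∂_2 − rank ∂_3 = (12 − 12) − 0 = 0, and there is no ∂_3, so H_2 ≅ 0.

(K is a triangulation of the real projective plane RP^2.)

H_0 ≅ Z,  H_1 ≅ Z_2,  H_2 = 0.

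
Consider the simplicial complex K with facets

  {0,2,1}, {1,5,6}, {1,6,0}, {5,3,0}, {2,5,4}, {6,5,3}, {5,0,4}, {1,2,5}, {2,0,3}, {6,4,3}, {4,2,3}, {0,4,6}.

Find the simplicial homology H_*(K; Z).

Take the total order 0 < 1 < 2 < 3 < 4 < 5 < 6 on the vertex set. Then K (dimension 2) consists of the simplices:

  0-simplices (7): [0], [1], [2], [3], [4], [5], [6]
  1-simplices (18): [0,1], [0,2], [0,3], [0,4], [0,5], [0,6], [1,2], [1,5], [1,6], [2,3], [2,4], [2,5], [3,4], [3,5], [3,6], [4,5], [4,6], [5,6]
  2-simplices (12): [0,1,2], [0,1,6], [0,2,3], [0,3,5], [0,4,5], [0,4,6], [1,2,5], [1,5,6], [2,3,4], [2,4,5], [3,4,6], [3,5,6]

giving chain groups C_0 ≅ Z^7, C_1 ≅ Z^18, C_2 ≅ Z^12.

Boundary ∂_1: C_1 → C_0 sends each edge [p,q] (with p < q) to q − p. For instance
  ∂[0,5] = [5] − [0].
The resulting 7×18 matrix has rank 6, and its Smith normal form has invariant factors (1,1,1,1,1,1).

∂_2: C_2 → C_1 sends each 2-simplex [p,q,r] to [q,r] − [p,r] + [p,q]. For instance
  ∂[0,1,6] = [1,6] − [0,6] + [0,1],
  ∂[0,2,3] = [2,3] − [0,3] + [0,2].
This gives a 18×12 integer matrix of rank 12; reducing to Smith normal form yields diagonal entries (1,1,1,1,1,1,1,1,1,1,1,2).

Computing H_k = (kernel of ∂_k) / (image of ∂_{k+1}):

  H_0: rank C_0 − rank ∂_1 = 7 − 6 = 1, and the invariant factors of ∂_1 are all 1, so H_0 ≅ Z.
  H_1: rank ker ∂_1 − rank ∂_2 = (18 − 6) − 12 = 0, and ∂_2 has invariant factor 2 > 1, so H_1 ≅ Z_2.
  H_2: rank ker ∂_2 − rank ∂_3 = (12 − 12) − 0 = 0, and there is no ∂_3, so H_2 ≅ 0.

H_0 ≅ Z,  H_1 ≅ Z_2,  H_2 = 0.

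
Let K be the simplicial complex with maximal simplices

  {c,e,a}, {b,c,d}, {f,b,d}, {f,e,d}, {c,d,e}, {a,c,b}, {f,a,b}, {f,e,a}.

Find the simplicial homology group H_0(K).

Order the vertices as a < b < c < d < e < f. Listing each simplex with vertices in this order, K has dimension 2 with simplices:

  0-simplices (6): a, b, c, d, e, f
  1-simplices (12): ab, ac, ae, af, bc, bd, bf, cd, ce, de, df, ef
  2-simplices (8): abc, abf, ace, aef, bcd, bdf, cde, def

Hence C_0 ≅ Z^6, C_1 ≅ Z^12, C_2 ≅ Z^8.

The boundary map ∂_1: C_1 → C_0 maps an edge to its endpoints' difference, ∂[p,q] = q − p. For instance
  ∂de = e − d.
This gives a 6×12 integer matrix of rank 5; reducing to Smith normal form yields diagonal entries (1,1,1,1,1).

∂_2: C_2 → C_1 acts by ∂[p,q,r] = [q,r] − [p,r] + [p,q]. For instance
  ∂bcd = cd − bd + bc,
  ∂abf = bf − af + ab.
This gives a 12×8 integer matrix of rank 7; reducing to Smith normal form yields diagonal entries (1,1,1,1,1,1,1).

Computing H_k = (kernel of ∂_k) / (image of ∂_{k+1}):

  H_0: rank C_0 − rank ∂_1 = 6 − 5 = 1, and the invariant factors of ∂_1 are all 1, so H_0 = Z.

H_0 = Z.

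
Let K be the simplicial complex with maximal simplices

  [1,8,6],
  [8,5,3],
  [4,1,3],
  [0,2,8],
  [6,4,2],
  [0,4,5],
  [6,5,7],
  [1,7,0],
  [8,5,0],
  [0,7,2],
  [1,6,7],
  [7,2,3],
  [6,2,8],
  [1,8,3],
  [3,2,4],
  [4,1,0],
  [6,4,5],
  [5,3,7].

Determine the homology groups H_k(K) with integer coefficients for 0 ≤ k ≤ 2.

Take the total order 0 < 1 < 2 < 3 < 4 < 5 < 6 < 7 < 8 on the vertex set. Then K (dimension 2) consists of the simplices:

  0-simplices (9): [0], [1], [2], [3], [4], [5], [6], [7], [8]
  1-simplices (27): (27 of them)
  2-simplices (18): [0,1,4], [0,1,7], [0,2,7], [0,2,8], [0,4,5], [0,5,8], [1,3,4], [1,3,8], [1,6,7], [1,6,8], [2,3,4], [2,3,7], [2,4,6], [2,6,8], [3,5,7], [3,5,8], [4,5,6], [5,6,7]

giving chain groups C_0 ≅ Z^9, C_1 ≅ Z^27, C_2 ≅ Z^18.

∂_1: C_1 → C_0 maps an edge to its endpoints' difference, ∂[p,q] = q − p.
This gives a 9×27 integer matrix of rank 8; reducing to Smith normal form yields diagonal entries (1,1,1,1,1,1,1,1).

∂_2: C_2 → C_1 acts by ∂[p,q,r] = [q,r] − [p,r] + [p,q]. For instance
  ∂[1,3,4] = [3,4] − [1,4] + [1,3],
  ∂[1,6,8] = [6,8] − [1,8] + [1,6].
This gives a 27×18 integer matrix of rank 17; reducing to Smith normal form yields diagonal entries (1,1,1,1,1,1,1,1,1,1,1,1,1,1,1,1,1).

From H_k ≅ ker(∂_k) / im(∂_{k+1}) we obtain:

  H_0: rank C_0 − rank ∂_1 = 9 − 8 = 1, and the invariant factors of ∂_1 are all 1, so H_0 = Z.
  H_1: rank ker ∂_1 − rank ∂_2 = (27 − 8) − 17 = 2, and the invariant factors of ∂_2 are all 1, so H_1 = Z^2.
  H_2: rank ker ∂_2 − rank ∂_3 = (18 − 17) − 0 = 1, and there is no ∂_3, so H_2 = Z.

As a check, the Euler characteristic is 9 − 27 + 18 = 0, which agrees with 1 − 2 + 1 = 0.
(K is a triangulation of the torus T^2.)

H_0 ≅ Z,  H_1 ≅ Z^2,  H_2 ≅ Z.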